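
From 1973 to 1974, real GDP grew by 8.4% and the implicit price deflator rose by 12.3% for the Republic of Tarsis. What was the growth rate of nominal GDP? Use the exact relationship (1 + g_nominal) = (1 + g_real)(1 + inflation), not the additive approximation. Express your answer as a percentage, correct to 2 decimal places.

21.73%

(1 + g_nom) = (1 + g_real)(1 + π) = 1.0840 × 1.1230 = 1.21733.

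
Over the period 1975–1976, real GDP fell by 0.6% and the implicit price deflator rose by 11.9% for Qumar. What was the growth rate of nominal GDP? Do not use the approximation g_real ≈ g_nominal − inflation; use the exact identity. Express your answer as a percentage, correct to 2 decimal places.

11.23%

(1 + g_nom) = (1 + g_real)(1 + π) = 0.9940 × 1.1190 = 1.11229.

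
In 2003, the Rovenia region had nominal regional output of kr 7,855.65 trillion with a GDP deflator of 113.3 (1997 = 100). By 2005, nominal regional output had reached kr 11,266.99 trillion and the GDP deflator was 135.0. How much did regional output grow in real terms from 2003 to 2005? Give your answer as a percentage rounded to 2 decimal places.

Deflate each year: 2003 → 7855.65/1.133 = 6933.50; 2005 → 11266.99/1.350 = 8345.92.
So real regional output changed by 8345.92/6933.50 − 1 = 0.2037, i.e. 20.37%.

20.37%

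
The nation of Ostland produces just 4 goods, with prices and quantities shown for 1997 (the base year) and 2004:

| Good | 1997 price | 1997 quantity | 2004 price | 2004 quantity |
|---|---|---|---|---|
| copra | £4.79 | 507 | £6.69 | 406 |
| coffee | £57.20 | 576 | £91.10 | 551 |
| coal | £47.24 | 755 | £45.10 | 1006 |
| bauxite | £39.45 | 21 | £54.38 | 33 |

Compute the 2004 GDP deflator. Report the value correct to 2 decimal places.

Nominal GDP 2004 = 6.69·406 + 91.10·551 + 45.10·1006 + 54.38·33 = 100077.38.
Real GDP 2004 (at 1997 prices) = 4.79·406 + 57.20·551 + 47.24·1006 + 39.45·33 = 82287.23.
Deflator = Nominal/Real × 100 = 100077.38/82287.23 × 100 = 121.620.

121.62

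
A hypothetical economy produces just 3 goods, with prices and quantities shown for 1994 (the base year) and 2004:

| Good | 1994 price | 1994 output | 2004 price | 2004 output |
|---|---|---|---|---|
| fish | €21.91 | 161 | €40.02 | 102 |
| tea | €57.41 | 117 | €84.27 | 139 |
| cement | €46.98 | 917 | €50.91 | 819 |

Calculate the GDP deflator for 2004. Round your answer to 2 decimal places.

118.07

Nominal GDP 2004 = 40.02·102 + 84.27·139 + 50.91·819 = 57490.86.
Real GDP 2004 (at 1994 prices) = 21.91·102 + 57.41·139 + 46.98·819 = 48691.43.
Deflator = Nominal/Real × 100 = 57490.86/48691.43 × 100 = 118.072.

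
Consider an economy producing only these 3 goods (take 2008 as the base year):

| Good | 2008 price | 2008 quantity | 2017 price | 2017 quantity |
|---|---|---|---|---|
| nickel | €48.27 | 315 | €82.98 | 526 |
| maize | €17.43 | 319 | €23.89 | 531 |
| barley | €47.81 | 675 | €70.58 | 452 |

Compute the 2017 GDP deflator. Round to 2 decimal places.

156.85

Nominal GDP 2017 = 82.98·526 + 23.89·531 + 70.58·452 = 88235.23.
Real GDP 2017 (at 2008 prices) = 48.27·526 + 17.43·531 + 47.81·452 = 56255.47.
Deflator = Nominal/Real × 100 = 88235.23/56255.47 × 100 = 156.847.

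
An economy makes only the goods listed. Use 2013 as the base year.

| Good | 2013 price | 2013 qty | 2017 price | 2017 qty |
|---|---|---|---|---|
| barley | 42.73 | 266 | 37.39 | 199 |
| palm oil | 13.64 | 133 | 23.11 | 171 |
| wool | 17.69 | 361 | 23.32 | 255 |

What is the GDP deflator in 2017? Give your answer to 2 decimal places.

Nominal GDP 2017 = 37.39·199 + 23.11·171 + 23.32·255 = 17339.02.
Real GDP 2017 (at 2013 prices) = 42.73·199 + 13.64·171 + 17.69·255 = 15346.66.
Deflator = Nominal/Real × 100 = 17339.02/15346.66 × 100 = 112.982.

112.98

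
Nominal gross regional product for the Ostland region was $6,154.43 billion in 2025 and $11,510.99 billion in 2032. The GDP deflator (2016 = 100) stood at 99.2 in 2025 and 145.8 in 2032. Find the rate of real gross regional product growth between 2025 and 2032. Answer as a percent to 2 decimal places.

Deflate each year: 2025 → 6154.43/0.992 = 6204.06; 2032 → 11510.99/1.458 = 7895.05.
So real gross regional product changed by 7895.05/6204.06 − 1 = 0.2726, i.e. 27.26%.

27.26%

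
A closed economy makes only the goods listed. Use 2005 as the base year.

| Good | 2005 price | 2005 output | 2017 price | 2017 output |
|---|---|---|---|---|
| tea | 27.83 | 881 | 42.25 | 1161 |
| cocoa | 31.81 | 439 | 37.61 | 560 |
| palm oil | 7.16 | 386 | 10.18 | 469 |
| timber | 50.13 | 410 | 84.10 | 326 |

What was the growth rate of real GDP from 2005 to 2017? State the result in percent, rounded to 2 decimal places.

12.99%

Real GDP 2005 = Nominal GDP 2005 = 27.83·881 + 31.81·439 + 7.16·386 + 50.13·410 = 61799.88.
Real GDP 2017 (at 2005 prices) = 27.83·1161 + 31.81·560 + 7.16·469 + 50.13·326 = 69824.65.
Real growth = 69824.65/61799.88 − 1 = 0.1299.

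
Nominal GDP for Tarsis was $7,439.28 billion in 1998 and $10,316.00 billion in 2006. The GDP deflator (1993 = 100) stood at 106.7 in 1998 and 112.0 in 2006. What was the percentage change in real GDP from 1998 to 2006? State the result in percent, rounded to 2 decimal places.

Deflate each year: 1998 → 7439.28/1.067 = 6972.15; 2006 → 10316.00/1.120 = 9210.71.
So real GDP changed by 9210.71/6972.15 − 1 = 0.3211, i.e. 32.11%.

32.11%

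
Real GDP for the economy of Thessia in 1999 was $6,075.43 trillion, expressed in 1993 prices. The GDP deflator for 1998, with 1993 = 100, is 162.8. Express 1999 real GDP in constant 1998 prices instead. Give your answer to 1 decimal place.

Real GDP in 1998 prices = Real GDP in 1993 prices × (P_1998/P_1993) = 6075.43 × 1.628 = 9890.80.

$9,890.8 trillion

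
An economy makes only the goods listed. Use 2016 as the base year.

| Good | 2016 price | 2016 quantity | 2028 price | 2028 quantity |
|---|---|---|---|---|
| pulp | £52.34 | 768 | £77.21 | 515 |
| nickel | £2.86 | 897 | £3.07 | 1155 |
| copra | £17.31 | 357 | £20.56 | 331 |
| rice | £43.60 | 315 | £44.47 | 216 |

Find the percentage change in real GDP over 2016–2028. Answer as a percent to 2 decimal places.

Real GDP 2016 = Nominal GDP 2016 = 52.34·768 + 2.86·897 + 17.31·357 + 43.60·315 = 62676.21.
Real GDP 2028 (at 2016 prices) = 52.34·515 + 2.86·1155 + 17.31·331 + 43.60·216 = 45405.61.
Real growth = 45405.61/62676.21 − 1 = -0.2756.

-27.56%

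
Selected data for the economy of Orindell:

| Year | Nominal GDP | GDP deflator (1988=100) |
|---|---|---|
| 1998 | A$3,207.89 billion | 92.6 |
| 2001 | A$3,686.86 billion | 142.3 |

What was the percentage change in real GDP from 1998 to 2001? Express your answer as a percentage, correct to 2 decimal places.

-25.21%

Deflate each year: 1998 → 3207.89/0.926 = 3464.24; 2001 → 3686.86/1.423 = 2590.91.
So real GDP changed by 2590.91/3464.24 − 1 = -0.2521, i.e. -25.21%.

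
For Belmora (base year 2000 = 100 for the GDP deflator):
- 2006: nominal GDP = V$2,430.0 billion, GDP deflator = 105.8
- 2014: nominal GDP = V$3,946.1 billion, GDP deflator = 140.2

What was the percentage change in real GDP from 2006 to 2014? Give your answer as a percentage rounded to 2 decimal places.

22.55%

Real GDP 2006 = 2430.0 / 1.058 = 2296.79.
Real GDP 2014 = 3946.1 / 1.402 = 2814.62.
Real growth = 2814.62 / 2296.79 − 1 = 0.2255.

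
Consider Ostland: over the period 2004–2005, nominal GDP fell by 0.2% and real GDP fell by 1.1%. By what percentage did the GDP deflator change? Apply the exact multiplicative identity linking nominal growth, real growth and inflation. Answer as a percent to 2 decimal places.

0.91%

(1 + g_nom) = (1 + g_real)(1 + π), so π = 0.9980 / 0.9890 − 1 = 0.00910.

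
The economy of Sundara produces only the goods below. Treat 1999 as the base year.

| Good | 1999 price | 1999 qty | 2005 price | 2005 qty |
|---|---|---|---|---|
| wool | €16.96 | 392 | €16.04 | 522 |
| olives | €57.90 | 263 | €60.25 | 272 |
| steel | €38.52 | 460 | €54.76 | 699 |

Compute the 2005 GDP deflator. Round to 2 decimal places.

122.34

Nominal GDP 2005 = 16.04·522 + 60.25·272 + 54.76·699 = 63038.12.
Real GDP 2005 (at 1999 prices) = 16.96·522 + 57.90·272 + 38.52·699 = 51527.40.
Deflator = Nominal/Real × 100 = 63038.12/51527.40 × 100 = 122.339.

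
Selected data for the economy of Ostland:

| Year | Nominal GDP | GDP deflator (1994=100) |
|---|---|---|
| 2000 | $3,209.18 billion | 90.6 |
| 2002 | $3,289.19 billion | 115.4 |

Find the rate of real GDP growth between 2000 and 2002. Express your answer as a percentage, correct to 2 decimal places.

-19.53%

Real GDP 2000 = 3209.18 / 0.906 = 3542.14.
Real GDP 2002 = 3289.19 / 1.154 = 2850.25.
Real growth = 2850.25 / 3542.14 − 1 = -0.1953.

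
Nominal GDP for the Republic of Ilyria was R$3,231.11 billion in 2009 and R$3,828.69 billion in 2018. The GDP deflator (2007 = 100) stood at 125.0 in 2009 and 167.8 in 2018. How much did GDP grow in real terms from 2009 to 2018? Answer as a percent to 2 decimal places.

Real GDP 2009 = 3231.11 / 1.250 = 2584.89.
Real GDP 2018 = 3828.69 / 1.678 = 2281.70.
Real growth = 2281.70 / 2584.89 − 1 = -0.1173.

-11.73%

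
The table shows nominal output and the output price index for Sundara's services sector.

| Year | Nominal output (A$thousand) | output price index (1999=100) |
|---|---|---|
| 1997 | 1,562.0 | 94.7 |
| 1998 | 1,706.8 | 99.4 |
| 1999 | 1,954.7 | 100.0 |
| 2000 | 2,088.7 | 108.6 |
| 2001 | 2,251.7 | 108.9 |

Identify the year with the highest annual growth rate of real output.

1998: real = 1706.8/0.994 = 1717.10; growth vs 1997 (1649.42) = 4.10%.
1999: real = 1954.7/1.000 = 1954.70; growth vs 1998 (1717.10) = 13.84%.
2000: real = 2088.7/1.086 = 1923.30; growth vs 1999 (1954.70) = -1.61%.
2001: real = 2251.7/1.089 = 2067.68; growth vs 2000 (1923.30) = 7.51%.

1999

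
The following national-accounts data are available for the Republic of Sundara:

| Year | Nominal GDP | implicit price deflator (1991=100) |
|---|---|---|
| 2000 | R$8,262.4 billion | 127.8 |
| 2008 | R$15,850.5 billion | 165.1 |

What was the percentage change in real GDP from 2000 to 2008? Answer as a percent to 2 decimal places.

48.50%

Real GDP 2000 = 8262.4 / 1.278 = 6465.10.
Real GDP 2008 = 15850.5 / 1.651 = 9600.55.
Real growth = 9600.55 / 6465.10 − 1 = 0.4850.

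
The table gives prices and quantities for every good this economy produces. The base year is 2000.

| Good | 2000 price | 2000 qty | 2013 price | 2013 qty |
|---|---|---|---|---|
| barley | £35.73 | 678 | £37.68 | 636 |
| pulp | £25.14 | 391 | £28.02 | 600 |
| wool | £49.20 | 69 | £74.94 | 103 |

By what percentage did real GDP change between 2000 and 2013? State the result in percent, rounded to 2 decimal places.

Real GDP 2000 = Nominal GDP 2000 = 35.73·678 + 25.14·391 + 49.20·69 = 37449.48.
Real GDP 2013 (at 2000 prices) = 35.73·636 + 25.14·600 + 49.20·103 = 42875.88.
Real growth = 42875.88/37449.48 − 1 = 0.1449.

14.49%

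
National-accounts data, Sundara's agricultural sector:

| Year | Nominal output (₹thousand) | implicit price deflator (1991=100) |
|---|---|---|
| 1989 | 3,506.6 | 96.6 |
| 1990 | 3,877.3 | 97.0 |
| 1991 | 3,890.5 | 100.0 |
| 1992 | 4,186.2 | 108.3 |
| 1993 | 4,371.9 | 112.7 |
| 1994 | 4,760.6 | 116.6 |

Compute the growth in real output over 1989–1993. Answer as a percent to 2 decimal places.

Real output 1989 = 3506.6/0.966 = 3630.02.
Real output 1993 = 4371.9/1.127 = 3879.24.
Change = 3879.24/3630.02 − 1 = 0.0687.

6.87%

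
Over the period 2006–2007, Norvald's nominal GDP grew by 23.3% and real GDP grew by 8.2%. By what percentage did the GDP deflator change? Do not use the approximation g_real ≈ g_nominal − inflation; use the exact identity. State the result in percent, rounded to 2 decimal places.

(1 + g_nom) = (1 + g_real)(1 + π), so π = 1.2330 / 1.0820 − 1 = 0.13956.

13.96%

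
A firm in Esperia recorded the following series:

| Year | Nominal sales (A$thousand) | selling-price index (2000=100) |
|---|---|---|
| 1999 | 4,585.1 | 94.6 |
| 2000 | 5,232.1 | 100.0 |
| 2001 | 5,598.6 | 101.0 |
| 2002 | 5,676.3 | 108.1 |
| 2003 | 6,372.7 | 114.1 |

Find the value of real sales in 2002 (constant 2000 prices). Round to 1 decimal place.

A$5,251.0 thousand

Real sales 2002 = 5676.3 / 1.081 = 5250.97.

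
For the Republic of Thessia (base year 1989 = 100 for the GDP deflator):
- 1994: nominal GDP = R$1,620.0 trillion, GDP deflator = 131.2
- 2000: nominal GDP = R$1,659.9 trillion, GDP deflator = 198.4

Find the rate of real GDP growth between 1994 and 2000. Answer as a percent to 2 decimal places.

-32.24%

Real GDP 1994 = 1620.0 / 1.312 = 1234.76.
Real GDP 2000 = 1659.9 / 1.984 = 836.64.
Real growth = 836.64 / 1234.76 − 1 = -0.3224.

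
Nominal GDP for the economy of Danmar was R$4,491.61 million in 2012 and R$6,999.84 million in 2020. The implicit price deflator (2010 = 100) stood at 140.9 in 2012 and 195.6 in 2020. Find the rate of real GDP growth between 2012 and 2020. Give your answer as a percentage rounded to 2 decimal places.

12.26%

Real GDP 2012 = 4491.61 / 1.409 = 3187.80.
Real GDP 2020 = 6999.84 / 1.956 = 3578.65.
Real growth = 3578.65 / 3187.80 − 1 = 0.1226.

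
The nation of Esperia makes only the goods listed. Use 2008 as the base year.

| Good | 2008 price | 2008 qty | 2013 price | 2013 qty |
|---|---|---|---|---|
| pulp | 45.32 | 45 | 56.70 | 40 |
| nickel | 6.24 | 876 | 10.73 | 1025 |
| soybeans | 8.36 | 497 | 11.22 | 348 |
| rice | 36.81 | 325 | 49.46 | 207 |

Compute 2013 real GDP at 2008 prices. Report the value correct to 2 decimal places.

18737.75

Real GDP 2013 = Σ (p_2008 × q_2013) = 45.32·40 + 6.24·1025 + 8.36·348 + 36.81·207 = 18737.75.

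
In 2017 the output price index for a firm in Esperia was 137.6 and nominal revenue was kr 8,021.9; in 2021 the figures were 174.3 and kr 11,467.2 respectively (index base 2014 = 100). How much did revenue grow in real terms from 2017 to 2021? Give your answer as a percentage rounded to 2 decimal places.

12.85%

Real revenue 2017 = 8021.9 / 1.376 = 5829.87.
Real revenue 2021 = 11467.2 / 1.743 = 6579.00.
Real growth = 6579.00 / 5829.87 − 1 = 0.1285.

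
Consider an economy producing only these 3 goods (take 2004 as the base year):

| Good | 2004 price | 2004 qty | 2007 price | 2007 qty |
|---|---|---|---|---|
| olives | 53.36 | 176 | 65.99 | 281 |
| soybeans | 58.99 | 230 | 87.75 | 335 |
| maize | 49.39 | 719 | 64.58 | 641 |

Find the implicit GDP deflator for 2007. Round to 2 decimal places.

Nominal GDP 2007 = 65.99·281 + 87.75·335 + 64.58·641 = 89335.22.
Real GDP 2007 (at 2004 prices) = 53.36·281 + 58.99·335 + 49.39·641 = 66414.80.
Deflator = Nominal/Real × 100 = 89335.22/66414.80 × 100 = 134.511.

134.51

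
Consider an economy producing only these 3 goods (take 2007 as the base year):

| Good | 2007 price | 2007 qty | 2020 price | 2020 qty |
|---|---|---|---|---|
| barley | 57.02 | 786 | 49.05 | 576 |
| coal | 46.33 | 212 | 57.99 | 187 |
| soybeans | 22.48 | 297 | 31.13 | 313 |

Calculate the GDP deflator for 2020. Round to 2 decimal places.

Nominal GDP 2020 = 49.05·576 + 57.99·187 + 31.13·313 = 48840.62.
Real GDP 2020 (at 2007 prices) = 57.02·576 + 46.33·187 + 22.48·313 = 48543.47.
Deflator = Nominal/Real × 100 = 48840.62/48543.47 × 100 = 100.612.

100.61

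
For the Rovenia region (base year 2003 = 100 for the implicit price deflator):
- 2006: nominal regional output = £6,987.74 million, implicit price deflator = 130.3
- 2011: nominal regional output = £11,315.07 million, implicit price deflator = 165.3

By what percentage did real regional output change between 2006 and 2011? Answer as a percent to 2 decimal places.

Deflate each year: 2006 → 6987.74/1.303 = 5362.81; 2011 → 11315.07/1.653 = 6845.17.
So real regional output changed by 6845.17/5362.81 − 1 = 0.2764, i.e. 27.64%.

27.64%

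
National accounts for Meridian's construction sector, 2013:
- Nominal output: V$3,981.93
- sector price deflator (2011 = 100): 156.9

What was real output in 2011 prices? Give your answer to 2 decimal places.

Real output = Nominal / (sector price deflator/100) = 3981.93 / 1.569 = 2537.88.

V$2,537.88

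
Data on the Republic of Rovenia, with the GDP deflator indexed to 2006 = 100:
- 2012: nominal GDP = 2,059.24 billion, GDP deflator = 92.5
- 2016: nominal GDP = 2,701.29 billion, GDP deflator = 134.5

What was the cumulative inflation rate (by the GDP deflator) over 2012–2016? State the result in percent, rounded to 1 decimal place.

Price-level change = 134.5 / 92.5 − 1 = 0.4541.

45.4%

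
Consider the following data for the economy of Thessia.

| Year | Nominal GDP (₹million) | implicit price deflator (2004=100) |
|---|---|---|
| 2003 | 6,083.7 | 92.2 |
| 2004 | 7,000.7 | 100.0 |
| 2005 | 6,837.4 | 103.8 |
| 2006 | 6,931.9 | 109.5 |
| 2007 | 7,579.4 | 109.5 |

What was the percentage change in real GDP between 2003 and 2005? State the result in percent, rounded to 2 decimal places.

-0.17%

Real GDP 2003 = 6083.7/0.922 = 6598.37.
Real GDP 2005 = 6837.4/1.038 = 6587.09.
Change = 6587.09/6598.37 − 1 = -0.0017.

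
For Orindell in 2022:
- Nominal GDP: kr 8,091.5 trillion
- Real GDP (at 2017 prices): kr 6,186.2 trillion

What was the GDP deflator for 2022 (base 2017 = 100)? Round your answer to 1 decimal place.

GDP deflator = (Nominal / Real) × 100 = 8091.5 / 6186.2 × 100 = 130.80.

130.8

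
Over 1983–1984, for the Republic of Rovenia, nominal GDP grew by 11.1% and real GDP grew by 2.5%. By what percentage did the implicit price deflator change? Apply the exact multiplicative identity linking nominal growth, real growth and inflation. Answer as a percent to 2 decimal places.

8.39%

(1 + g_nom) = (1 + g_real)(1 + π), so π = 1.1110 / 1.0250 − 1 = 0.08390.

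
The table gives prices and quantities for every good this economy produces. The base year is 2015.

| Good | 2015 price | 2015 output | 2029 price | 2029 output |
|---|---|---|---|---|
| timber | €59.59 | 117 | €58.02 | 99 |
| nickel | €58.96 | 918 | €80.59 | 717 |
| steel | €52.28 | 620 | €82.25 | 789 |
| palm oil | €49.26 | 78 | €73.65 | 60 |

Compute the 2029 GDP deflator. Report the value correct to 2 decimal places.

143.80

Nominal GDP 2029 = 58.02·99 + 80.59·717 + 82.25·789 + 73.65·60 = 132841.26.
Real GDP 2029 (at 2015 prices) = 59.59·99 + 58.96·717 + 52.28·789 + 49.26·60 = 92378.25.
Deflator = Nominal/Real × 100 = 132841.26/92378.25 × 100 = 143.801.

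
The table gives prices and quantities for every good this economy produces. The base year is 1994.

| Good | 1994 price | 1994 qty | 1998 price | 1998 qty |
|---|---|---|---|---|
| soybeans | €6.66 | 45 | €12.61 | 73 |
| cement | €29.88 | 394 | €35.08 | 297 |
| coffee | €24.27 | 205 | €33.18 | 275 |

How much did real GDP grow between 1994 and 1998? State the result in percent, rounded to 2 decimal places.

Real GDP 1994 = Nominal GDP 1994 = 6.66·45 + 29.88·394 + 24.27·205 = 17047.77.
Real GDP 1998 (at 1994 prices) = 6.66·73 + 29.88·297 + 24.27·275 = 16034.79.
Real growth = 16034.79/17047.77 − 1 = -0.0594.

-5.94%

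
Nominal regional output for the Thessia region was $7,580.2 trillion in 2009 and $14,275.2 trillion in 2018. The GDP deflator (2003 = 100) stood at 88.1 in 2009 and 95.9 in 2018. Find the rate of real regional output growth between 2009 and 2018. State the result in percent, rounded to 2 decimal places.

73.01%

Real regional output 2009 = 7580.2 / 0.881 = 8604.09.
Real regional output 2018 = 14275.2 / 0.959 = 14885.51.
Real growth = 14885.51 / 8604.09 − 1 = 0.7301.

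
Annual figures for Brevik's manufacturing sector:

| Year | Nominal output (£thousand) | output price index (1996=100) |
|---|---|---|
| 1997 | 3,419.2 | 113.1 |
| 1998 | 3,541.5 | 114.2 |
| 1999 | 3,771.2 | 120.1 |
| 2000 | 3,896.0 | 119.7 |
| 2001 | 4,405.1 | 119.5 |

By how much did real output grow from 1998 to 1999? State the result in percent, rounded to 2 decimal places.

Real output 1998 = 3541.5/1.142 = 3101.14.
Real output 1999 = 3771.2/1.201 = 3140.05.
Change = 3140.05/3101.14 − 1 = 0.0125.

1.25%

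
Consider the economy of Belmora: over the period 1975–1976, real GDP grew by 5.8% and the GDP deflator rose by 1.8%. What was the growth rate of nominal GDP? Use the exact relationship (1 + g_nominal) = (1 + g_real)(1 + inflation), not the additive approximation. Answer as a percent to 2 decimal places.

(1 + g_nom) = (1 + g_real)(1 + π) = 1.0580 × 1.0180 = 1.07704.

7.70%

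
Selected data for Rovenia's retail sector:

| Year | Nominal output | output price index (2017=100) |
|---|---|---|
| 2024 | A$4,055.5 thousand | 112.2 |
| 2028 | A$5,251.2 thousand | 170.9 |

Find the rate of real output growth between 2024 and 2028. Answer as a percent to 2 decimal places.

Real output 2024 = 4055.5 / 1.122 = 3614.53.
Real output 2028 = 5251.2 / 1.709 = 3072.67.
Real growth = 3072.67 / 3614.53 − 1 = -0.1499.

-14.99%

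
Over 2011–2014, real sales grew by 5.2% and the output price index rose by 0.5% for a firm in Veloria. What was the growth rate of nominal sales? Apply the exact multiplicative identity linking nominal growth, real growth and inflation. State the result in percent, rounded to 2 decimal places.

5.73%

(1 + g_nom) = (1 + g_real)(1 + π) = 1.0520 × 1.0050 = 1.05726.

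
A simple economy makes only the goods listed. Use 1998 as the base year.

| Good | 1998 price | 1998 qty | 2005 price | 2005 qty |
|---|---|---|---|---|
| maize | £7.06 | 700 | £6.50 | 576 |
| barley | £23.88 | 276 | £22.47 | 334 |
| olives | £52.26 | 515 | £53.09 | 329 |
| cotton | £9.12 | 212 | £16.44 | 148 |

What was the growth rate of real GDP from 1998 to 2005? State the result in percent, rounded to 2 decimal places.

-24.26%

Real GDP 1998 = Nominal GDP 1998 = 7.06·700 + 23.88·276 + 52.26·515 + 9.12·212 = 40380.22.
Real GDP 2005 (at 1998 prices) = 7.06·576 + 23.88·334 + 52.26·329 + 9.12·148 = 30585.78.
Real growth = 30585.78/40380.22 − 1 = -0.2426.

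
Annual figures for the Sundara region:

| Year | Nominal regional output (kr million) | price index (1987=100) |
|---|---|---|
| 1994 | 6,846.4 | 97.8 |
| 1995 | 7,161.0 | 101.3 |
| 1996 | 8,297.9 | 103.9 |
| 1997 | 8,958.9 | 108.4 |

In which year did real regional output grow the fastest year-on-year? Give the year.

1996

1995: real = 7161.0/1.013 = 7069.10; growth vs 1994 (7000.41) = 0.98%.
1996: real = 8297.9/1.039 = 7986.43; growth vs 1995 (7069.10) = 12.98%.
1997: real = 8958.9/1.084 = 8264.67; growth vs 1996 (7986.43) = 3.48%.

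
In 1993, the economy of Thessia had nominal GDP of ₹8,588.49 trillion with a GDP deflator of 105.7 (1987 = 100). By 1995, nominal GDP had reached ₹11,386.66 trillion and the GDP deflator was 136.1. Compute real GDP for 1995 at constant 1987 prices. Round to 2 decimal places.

₹8,366.39 trillion

Real GDP = Nominal / (GDP deflator/100) = 11386.66 / 1.361 = 8366.39.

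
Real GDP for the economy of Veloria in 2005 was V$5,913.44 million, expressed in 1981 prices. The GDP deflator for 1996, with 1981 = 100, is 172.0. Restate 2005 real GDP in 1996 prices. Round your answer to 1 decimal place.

V$10,171.1 million

Real GDP in 1996 prices = Real GDP in 1981 prices × (P_1996/P_1981) = 5913.44 × 1.720 = 10171.12.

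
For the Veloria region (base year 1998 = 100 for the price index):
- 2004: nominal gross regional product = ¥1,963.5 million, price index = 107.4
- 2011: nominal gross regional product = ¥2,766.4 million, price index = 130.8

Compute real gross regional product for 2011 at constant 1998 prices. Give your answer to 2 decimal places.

¥2,114.98 million

Real gross regional product = Nominal / (price index/100) = 2766.4 / 1.308 = 2114.98.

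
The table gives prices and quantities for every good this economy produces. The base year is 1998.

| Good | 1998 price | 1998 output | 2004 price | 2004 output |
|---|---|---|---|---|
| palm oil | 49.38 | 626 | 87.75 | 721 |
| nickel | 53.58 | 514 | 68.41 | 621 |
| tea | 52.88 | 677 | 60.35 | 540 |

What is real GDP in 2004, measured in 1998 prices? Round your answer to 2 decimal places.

Real GDP 2004 = Σ (p_1998 × q_2004) = 49.38·721 + 53.58·621 + 52.88·540 = 97431.36.

97431.36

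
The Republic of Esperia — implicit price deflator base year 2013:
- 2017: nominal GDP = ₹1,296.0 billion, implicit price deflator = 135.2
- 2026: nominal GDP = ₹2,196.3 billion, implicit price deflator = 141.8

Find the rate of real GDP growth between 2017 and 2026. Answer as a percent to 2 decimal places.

Deflate each year: 2017 → 1296.0/1.352 = 958.58; 2026 → 2196.3/1.418 = 1548.87.
So real GDP changed by 1548.87/958.58 − 1 = 0.6158, i.e. 61.58%.

61.58%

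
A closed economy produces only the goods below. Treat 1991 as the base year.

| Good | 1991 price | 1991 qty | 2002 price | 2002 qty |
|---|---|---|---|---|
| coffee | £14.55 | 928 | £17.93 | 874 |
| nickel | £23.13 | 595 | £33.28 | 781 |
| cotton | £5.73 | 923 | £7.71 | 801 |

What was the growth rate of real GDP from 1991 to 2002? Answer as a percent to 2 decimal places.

Real GDP 1991 = Nominal GDP 1991 = 14.55·928 + 23.13·595 + 5.73·923 = 32553.54.
Real GDP 2002 (at 1991 prices) = 14.55·874 + 23.13·781 + 5.73·801 = 35370.96.
Real growth = 35370.96/32553.54 − 1 = 0.0865.

8.65%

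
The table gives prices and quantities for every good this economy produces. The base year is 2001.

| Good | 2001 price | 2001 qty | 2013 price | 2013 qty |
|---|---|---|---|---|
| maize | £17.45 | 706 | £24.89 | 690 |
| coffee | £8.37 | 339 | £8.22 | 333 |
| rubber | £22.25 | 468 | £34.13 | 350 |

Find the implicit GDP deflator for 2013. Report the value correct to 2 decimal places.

Nominal GDP 2013 = 24.89·690 + 8.22·333 + 34.13·350 = 31856.86.
Real GDP 2013 (at 2001 prices) = 17.45·690 + 8.37·333 + 22.25·350 = 22615.21.
Deflator = Nominal/Real × 100 = 31856.86/22615.21 × 100 = 140.865.

140.86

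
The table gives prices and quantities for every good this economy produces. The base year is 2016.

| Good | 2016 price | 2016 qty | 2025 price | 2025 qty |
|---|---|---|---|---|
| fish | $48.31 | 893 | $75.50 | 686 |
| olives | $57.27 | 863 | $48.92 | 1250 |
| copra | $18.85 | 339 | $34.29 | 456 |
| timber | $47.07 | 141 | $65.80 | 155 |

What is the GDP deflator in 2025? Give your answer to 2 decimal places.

115.05

Nominal GDP 2025 = 75.50·686 + 48.92·1250 + 34.29·456 + 65.80·155 = 138778.24.
Real GDP 2025 (at 2016 prices) = 48.31·686 + 57.27·1250 + 18.85·456 + 47.07·155 = 120619.61.
Deflator = Nominal/Real × 100 = 138778.24/120619.61 × 100 = 115.054.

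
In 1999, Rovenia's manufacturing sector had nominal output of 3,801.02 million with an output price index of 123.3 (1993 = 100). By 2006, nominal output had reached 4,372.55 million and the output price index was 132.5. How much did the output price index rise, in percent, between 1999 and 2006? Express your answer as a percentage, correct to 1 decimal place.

7.5%

Price-level change = 132.5 / 123.3 − 1 = 0.0746.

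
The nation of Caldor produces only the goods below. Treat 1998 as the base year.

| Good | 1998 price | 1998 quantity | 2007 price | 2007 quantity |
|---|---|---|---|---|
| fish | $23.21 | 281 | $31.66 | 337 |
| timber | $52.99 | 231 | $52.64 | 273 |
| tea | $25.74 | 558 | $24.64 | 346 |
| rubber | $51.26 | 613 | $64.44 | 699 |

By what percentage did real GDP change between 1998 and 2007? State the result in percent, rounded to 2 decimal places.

3.84%

Real GDP 1998 = Nominal GDP 1998 = 23.21·281 + 52.99·231 + 25.74·558 + 51.26·613 = 64548.00.
Real GDP 2007 (at 1998 prices) = 23.21·337 + 52.99·273 + 25.74·346 + 51.26·699 = 67024.82.
Real growth = 67024.82/64548.00 − 1 = 0.0384.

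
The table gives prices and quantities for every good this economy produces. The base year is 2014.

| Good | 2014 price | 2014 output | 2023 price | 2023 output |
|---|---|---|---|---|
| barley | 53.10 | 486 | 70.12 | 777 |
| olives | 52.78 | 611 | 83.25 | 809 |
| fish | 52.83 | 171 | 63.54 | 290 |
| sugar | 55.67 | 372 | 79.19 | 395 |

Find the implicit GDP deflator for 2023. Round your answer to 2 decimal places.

141.45

Nominal GDP 2023 = 70.12·777 + 83.25·809 + 63.54·290 + 79.19·395 = 171539.14.
Real GDP 2023 (at 2014 prices) = 53.10·777 + 52.78·809 + 52.83·290 + 55.67·395 = 121268.07.
Deflator = Nominal/Real × 100 = 171539.14/121268.07 × 100 = 141.454.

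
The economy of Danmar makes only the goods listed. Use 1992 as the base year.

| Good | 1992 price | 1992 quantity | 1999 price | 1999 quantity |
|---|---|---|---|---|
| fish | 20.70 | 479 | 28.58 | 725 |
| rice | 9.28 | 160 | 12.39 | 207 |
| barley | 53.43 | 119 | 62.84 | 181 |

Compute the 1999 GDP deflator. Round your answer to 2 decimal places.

Nominal GDP 1999 = 28.58·725 + 12.39·207 + 62.84·181 = 34659.27.
Real GDP 1999 (at 1992 prices) = 20.70·725 + 9.28·207 + 53.43·181 = 26599.29.
Deflator = Nominal/Real × 100 = 34659.27/26599.29 × 100 = 130.301.

130.30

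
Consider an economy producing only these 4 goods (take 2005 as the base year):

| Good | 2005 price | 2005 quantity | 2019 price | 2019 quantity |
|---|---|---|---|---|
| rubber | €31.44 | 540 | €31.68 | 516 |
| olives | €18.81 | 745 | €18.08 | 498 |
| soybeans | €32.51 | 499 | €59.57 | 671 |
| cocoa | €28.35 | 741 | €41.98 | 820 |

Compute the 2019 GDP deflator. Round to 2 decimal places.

141.18

Nominal GDP 2019 = 31.68·516 + 18.08·498 + 59.57·671 + 41.98·820 = 99745.79.
Real GDP 2019 (at 2005 prices) = 31.44·516 + 18.81·498 + 32.51·671 + 28.35·820 = 70651.63.
Deflator = Nominal/Real × 100 = 99745.79/70651.63 × 100 = 141.180.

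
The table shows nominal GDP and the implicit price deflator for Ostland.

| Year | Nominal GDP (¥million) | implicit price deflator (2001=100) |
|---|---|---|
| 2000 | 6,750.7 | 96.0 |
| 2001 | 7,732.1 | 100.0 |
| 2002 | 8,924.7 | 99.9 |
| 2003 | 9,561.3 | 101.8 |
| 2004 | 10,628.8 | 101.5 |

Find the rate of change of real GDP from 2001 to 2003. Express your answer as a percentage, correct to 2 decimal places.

21.47%

Real GDP 2001 = 7732.1/1.000 = 7732.10.
Real GDP 2003 = 9561.3/1.018 = 9392.24.
Change = 9392.24/7732.10 − 1 = 0.2147.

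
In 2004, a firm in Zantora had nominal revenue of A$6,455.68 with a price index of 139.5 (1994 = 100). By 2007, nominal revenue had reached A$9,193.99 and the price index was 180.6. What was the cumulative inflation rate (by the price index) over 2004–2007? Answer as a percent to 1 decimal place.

29.5%

Price-level change = 180.6 / 139.5 − 1 = 0.2946.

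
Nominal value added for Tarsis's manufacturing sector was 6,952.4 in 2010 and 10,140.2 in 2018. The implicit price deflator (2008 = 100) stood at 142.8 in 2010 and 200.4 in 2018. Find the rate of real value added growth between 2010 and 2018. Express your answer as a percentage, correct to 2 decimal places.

3.93%

Real value added 2010 = 6952.4 / 1.428 = 4868.63.
Real value added 2018 = 10140.2 / 2.004 = 5059.98.
Real growth = 5059.98 / 4868.63 − 1 = 0.0393.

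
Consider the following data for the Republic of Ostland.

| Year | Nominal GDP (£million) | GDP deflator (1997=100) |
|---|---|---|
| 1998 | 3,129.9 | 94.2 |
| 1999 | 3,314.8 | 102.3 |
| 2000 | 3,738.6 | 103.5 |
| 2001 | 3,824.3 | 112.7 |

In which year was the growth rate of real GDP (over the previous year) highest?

1999: real = 3314.8/1.023 = 3240.27; growth vs 1998 (3322.61) = -2.48%.
2000: real = 3738.6/1.035 = 3612.17; growth vs 1999 (3240.27) = 11.48%.
2001: real = 3824.3/1.127 = 3393.35; growth vs 2000 (3612.17) = -6.06%.

2000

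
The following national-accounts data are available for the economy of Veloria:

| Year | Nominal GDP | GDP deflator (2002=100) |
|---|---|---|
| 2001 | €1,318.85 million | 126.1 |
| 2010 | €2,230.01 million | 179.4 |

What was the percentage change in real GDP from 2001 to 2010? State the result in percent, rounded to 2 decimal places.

Real GDP 2001 = 1318.85 / 1.261 = 1045.88.
Real GDP 2010 = 2230.01 / 1.794 = 1243.04.
Real growth = 1243.04 / 1045.88 − 1 = 0.1885.

18.85%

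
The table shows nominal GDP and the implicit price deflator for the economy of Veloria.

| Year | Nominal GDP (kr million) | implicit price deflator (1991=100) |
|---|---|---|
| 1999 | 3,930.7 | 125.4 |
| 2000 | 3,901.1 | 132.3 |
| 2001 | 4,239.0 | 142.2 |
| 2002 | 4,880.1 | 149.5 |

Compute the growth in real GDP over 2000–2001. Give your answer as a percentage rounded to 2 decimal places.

1.10%

Real GDP 2000 = 3901.1/1.323 = 2948.68.
Real GDP 2001 = 4239.0/1.422 = 2981.01.
Change = 2981.01/2948.68 − 1 = 0.0110.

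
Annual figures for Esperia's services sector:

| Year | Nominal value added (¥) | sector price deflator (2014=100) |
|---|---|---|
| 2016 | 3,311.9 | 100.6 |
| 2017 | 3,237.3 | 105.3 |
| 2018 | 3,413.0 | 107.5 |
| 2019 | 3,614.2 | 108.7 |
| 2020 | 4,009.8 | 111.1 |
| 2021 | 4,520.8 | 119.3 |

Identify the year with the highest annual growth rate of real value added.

2020

2017: real = 3237.3/1.053 = 3074.36; growth vs 2016 (3292.15) = -6.62%.
2018: real = 3413.0/1.075 = 3174.88; growth vs 2017 (3074.36) = 3.27%.
2019: real = 3614.2/1.087 = 3324.93; growth vs 2018 (3174.88) = 4.73%.
2020: real = 4009.8/1.111 = 3609.18; growth vs 2019 (3324.93) = 8.55%.
2021: real = 4520.8/1.193 = 3789.44; growth vs 2020 (3609.18) = 4.99%.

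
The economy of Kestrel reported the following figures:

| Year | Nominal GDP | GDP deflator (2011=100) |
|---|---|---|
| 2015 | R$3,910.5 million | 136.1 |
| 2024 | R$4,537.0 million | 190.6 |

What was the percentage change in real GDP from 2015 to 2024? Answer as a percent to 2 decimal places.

Deflate each year: 2015 → 3910.5/1.361 = 2873.25; 2024 → 4537.0/1.906 = 2380.38.
So real GDP changed by 2380.38/2873.25 − 1 = -0.1715, i.e. -17.15%.

-17.15%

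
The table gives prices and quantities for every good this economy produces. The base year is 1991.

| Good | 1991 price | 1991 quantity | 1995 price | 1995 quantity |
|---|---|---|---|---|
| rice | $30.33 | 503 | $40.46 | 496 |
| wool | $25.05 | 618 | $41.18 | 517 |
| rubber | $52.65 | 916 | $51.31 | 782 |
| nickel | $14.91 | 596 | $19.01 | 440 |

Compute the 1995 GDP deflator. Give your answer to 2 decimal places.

118.65

Nominal GDP 1995 = 40.46·496 + 41.18·517 + 51.31·782 + 19.01·440 = 89847.04.
Real GDP 1995 (at 1991 prices) = 30.33·496 + 25.05·517 + 52.65·782 + 14.91·440 = 75727.23.
Deflator = Nominal/Real × 100 = 89847.04/75727.23 × 100 = 118.646.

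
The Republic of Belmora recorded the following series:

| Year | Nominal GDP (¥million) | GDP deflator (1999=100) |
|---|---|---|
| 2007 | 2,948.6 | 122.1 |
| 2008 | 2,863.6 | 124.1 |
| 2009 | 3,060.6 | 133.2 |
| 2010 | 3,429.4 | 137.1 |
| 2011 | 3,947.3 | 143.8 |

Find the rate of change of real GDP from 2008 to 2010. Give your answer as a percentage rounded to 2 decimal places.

8.40%

Real GDP 2008 = 2863.6/1.241 = 2307.49.
Real GDP 2010 = 3429.4/1.371 = 2501.39.
Change = 2501.39/2307.49 − 1 = 0.0840.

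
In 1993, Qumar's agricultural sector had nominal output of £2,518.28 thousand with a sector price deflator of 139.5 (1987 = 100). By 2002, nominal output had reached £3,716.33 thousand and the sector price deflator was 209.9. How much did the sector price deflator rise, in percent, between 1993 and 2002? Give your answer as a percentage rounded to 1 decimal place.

Price-level change = 209.9 / 139.5 − 1 = 0.5047.

50.5%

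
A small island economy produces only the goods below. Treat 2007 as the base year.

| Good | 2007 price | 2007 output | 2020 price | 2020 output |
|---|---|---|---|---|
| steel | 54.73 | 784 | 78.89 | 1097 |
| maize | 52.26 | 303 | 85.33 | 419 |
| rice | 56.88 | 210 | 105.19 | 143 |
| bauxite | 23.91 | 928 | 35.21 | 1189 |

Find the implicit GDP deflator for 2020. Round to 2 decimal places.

Nominal GDP 2020 = 78.89·1097 + 85.33·419 + 105.19·143 + 35.21·1189 = 179202.46.
Real GDP 2020 (at 2007 prices) = 54.73·1097 + 52.26·419 + 56.88·143 + 23.91·1189 = 118498.58.
Deflator = Nominal/Real × 100 = 179202.46/118498.58 × 100 = 151.228.

151.23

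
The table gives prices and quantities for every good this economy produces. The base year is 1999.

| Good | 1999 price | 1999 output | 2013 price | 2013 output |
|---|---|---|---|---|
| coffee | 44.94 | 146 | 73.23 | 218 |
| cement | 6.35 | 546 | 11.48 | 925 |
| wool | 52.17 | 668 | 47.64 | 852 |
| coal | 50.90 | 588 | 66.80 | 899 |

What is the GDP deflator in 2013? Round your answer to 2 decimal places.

120.16

Nominal GDP 2013 = 73.23·218 + 11.48·925 + 47.64·852 + 66.80·899 = 127225.62.
Real GDP 2013 (at 1999 prices) = 44.94·218 + 6.35·925 + 52.17·852 + 50.90·899 = 105878.61.
Deflator = Nominal/Real × 100 = 127225.62/105878.61 × 100 = 120.162.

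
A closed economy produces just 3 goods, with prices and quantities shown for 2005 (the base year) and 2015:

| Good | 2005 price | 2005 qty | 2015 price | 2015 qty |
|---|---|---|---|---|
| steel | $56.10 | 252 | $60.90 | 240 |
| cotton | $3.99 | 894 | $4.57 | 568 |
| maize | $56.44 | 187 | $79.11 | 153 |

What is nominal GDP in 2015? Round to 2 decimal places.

$29315.59

Nominal GDP 2015 = Σ (p_2015 × q_2015) = 60.90·240 + 4.57·568 + 79.11·153 = 29315.59.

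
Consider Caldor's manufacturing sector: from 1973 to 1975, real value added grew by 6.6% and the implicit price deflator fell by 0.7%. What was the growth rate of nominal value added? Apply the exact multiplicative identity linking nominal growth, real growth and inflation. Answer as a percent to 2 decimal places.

(1 + g_nom) = (1 + g_real)(1 + π) = 1.0660 × 0.9930 = 1.05854.

5.85%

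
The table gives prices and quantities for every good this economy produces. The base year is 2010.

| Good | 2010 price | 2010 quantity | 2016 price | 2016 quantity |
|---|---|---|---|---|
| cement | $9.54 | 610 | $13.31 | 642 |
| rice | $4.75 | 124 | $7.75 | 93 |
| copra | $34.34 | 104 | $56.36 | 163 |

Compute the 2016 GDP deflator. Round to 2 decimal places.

151.70

Nominal GDP 2016 = 13.31·642 + 7.75·93 + 56.36·163 = 18452.45.
Real GDP 2016 (at 2010 prices) = 9.54·642 + 4.75·93 + 34.34·163 = 12163.85.
Deflator = Nominal/Real × 100 = 18452.45/12163.85 × 100 = 151.699.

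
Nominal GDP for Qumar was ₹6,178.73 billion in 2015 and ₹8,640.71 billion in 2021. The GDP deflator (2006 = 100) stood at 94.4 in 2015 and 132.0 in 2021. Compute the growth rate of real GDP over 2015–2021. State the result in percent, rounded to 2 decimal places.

0.01%

Deflate each year: 2015 → 6178.73/0.944 = 6545.26; 2021 → 8640.71/1.320 = 6545.99.
So real GDP changed by 6545.99/6545.26 − 1 = 0.0001, i.e. 0.01%.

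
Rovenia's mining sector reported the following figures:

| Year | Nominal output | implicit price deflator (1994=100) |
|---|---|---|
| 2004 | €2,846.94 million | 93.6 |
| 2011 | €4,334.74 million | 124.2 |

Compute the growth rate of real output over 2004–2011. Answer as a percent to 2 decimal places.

14.75%

Real output 2004 = 2846.94 / 0.936 = 3041.60.
Real output 2011 = 4334.74 / 1.242 = 3490.13.
Real growth = 3490.13 / 3041.60 − 1 = 0.1475.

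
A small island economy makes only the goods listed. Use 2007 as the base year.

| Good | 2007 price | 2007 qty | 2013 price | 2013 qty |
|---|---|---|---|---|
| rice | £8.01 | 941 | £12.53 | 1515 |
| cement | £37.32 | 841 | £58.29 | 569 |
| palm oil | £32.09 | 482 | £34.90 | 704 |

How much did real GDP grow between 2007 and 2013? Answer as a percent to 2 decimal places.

2.89%

Real GDP 2007 = Nominal GDP 2007 = 8.01·941 + 37.32·841 + 32.09·482 = 54390.91.
Real GDP 2013 (at 2007 prices) = 8.01·1515 + 37.32·569 + 32.09·704 = 55961.59.
Real growth = 55961.59/54390.91 − 1 = 0.0289.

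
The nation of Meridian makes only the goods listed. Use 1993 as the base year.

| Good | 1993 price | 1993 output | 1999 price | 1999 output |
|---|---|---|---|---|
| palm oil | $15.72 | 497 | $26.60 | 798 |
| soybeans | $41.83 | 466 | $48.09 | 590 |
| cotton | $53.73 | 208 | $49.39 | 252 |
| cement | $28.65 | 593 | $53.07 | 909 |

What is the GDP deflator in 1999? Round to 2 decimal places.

Nominal GDP 1999 = 26.60·798 + 48.09·590 + 49.39·252 + 53.07·909 = 110286.81.
Real GDP 1999 (at 1993 prices) = 15.72·798 + 41.83·590 + 53.73·252 + 28.65·909 = 76807.07.
Deflator = Nominal/Real × 100 = 110286.81/76807.07 × 100 = 143.589.

143.59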